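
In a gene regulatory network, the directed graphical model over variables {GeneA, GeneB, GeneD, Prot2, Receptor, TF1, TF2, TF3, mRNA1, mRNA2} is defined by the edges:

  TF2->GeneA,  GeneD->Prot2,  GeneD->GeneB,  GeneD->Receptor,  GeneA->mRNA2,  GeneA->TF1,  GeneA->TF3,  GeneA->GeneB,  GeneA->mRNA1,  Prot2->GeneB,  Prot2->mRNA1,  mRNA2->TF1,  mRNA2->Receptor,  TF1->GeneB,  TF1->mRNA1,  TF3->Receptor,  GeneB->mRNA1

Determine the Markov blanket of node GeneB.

{GeneA, GeneD, Prot2, TF1, mRNA1}

GeneB has parents GeneA, GeneD, Prot2, TF1.
GeneB has child mRNA1.
Other parents of GeneB's children:
  mRNA1: GeneA, Prot2, TF1
MB(GeneB) = {GeneA, GeneD, Prot2, TF1, mRNA1}.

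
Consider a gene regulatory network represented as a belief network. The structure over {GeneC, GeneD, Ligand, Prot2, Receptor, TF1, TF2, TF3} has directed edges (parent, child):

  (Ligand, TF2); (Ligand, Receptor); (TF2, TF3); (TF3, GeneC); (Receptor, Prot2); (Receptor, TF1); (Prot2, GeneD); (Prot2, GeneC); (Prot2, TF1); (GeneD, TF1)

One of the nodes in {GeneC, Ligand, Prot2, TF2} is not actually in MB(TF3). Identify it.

The Markov blanket of a node is its parents, its children, and the other parents of its children.
TF3's parents: TF2.
TF3 has child GeneC.
Co-parents of TF3 (other parents of its children):
  parents(GeneC) \ {TF3} = {Prot2}.
MB(TF3) = {GeneC, Prot2, TF2}.
Ligand is neither a parent, child, nor co-parent of TF3, so it does not belong.

Ligand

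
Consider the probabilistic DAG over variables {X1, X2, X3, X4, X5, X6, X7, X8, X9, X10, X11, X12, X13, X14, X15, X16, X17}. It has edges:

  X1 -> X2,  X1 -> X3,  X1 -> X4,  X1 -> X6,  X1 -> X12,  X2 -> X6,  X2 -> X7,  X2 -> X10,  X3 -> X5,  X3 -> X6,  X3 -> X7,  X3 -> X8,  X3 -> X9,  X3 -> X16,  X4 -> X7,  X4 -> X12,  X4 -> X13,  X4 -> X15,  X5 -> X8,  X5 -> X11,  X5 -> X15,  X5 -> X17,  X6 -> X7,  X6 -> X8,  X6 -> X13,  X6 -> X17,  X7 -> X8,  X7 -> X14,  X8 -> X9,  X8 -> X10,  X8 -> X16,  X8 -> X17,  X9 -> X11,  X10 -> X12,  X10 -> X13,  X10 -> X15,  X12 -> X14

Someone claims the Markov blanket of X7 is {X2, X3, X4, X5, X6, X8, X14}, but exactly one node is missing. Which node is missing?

Pa(X7) = {X2, X3, X4, X6}.
X7 has children X8, X14.
For each child, the remaining parents (spouses of X7):
  X8: X3, X5, X6
  X14: X12
MB(X7) = {X2, X3, X4, X5, X6, X8, X12, X14}.
Comparing with the claimed set, X12 is missing.

X12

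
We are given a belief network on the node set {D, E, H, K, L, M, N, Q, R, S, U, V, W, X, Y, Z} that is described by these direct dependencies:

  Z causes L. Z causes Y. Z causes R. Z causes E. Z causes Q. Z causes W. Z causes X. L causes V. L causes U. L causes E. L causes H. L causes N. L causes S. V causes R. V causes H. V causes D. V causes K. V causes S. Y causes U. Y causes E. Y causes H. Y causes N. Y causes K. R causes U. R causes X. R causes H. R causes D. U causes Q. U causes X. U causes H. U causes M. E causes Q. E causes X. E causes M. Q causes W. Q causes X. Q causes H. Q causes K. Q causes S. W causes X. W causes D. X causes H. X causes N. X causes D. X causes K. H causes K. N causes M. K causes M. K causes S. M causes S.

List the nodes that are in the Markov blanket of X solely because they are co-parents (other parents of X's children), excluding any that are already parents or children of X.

{L, V, Y}

Children of X: D, H, K, N.
  H: L, Q, R, U, V, Y
  N: L, Y
  D: R, V, W
  K: H, Q, V, Y
Excluding nodes already adjacent to X (D, E, H, K, N, Q, R, U, W, Z), the co-parent-only contribution is {L, V, Y}.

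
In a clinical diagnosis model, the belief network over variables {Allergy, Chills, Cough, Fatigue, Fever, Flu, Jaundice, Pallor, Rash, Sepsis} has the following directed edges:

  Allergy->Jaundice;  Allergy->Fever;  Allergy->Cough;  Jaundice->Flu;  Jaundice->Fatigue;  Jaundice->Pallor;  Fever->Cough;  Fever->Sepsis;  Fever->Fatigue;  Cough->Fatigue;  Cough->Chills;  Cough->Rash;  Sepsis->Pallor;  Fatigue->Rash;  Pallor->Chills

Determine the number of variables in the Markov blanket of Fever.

Recall MB(v) = parents ∪ children ∪ spouses, where spouses are the other parents of v's children.
Fever's children: Cough, Fatigue, Sepsis.
Pa(Fever) = {Allergy}.
For each child, the remaining parents (spouses of Fever):
  Cough also has parent Allergy.
  Sepsis has no other parent.
  parents(Fatigue) \ {Fever} = {Cough, Jaundice}.
MB(Fever) = {Allergy, Cough, Fatigue, Jaundice, Sepsis}, which has 5 nodes.

5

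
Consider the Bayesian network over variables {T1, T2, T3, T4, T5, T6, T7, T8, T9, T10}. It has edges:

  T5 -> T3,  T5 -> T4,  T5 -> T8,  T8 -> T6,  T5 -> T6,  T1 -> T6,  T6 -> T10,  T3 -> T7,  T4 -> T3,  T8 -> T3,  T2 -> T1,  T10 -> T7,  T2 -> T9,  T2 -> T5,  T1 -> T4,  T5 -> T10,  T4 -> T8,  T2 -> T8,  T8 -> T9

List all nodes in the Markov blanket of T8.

{T1, T2, T3, T4, T5, T6, T9}

By definition, MB(T8) is built from T8's parents, T8's children, and the co-parents of T8.
T8's children: T3, T6, T9.
T8 has parents T2, T4, T5.
Co-parents of T8 (other parents of its children):
  parents(T3) \ {T8} = {T4, T5}.
  parents(T9) \ {T8} = {T2}.
  T6 also has parents T1, T5.
Union: {T2, T4, T5} ∪ {T3, T6, T9} ∪ {T1, T2, T4, T5} = {T1, T2, T3, T4, T5, T6, T9}.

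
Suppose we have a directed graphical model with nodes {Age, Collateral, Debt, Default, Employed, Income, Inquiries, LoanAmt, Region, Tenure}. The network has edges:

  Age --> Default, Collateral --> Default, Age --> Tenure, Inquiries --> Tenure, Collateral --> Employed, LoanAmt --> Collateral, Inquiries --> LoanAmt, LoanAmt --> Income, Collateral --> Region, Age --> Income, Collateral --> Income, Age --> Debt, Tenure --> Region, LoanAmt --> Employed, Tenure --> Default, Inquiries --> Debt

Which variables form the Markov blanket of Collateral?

Recall MB(v) = parents ∪ children ∪ spouses, where spouses are the other parents of v's children.
Collateral's parents: LoanAmt.
Ch(Collateral) = {Default, Employed, Income, Region}.
Co-parents of Collateral (other parents of its children):
  Default: Age, Tenure
  Income: Age, LoanAmt
  Employed: LoanAmt
  Region: Tenure
MB(Collateral) = {Age, Default, Employed, Income, LoanAmt, Region, Tenure}.

{Age, Default, Employed, Income, LoanAmt, Region, Tenure}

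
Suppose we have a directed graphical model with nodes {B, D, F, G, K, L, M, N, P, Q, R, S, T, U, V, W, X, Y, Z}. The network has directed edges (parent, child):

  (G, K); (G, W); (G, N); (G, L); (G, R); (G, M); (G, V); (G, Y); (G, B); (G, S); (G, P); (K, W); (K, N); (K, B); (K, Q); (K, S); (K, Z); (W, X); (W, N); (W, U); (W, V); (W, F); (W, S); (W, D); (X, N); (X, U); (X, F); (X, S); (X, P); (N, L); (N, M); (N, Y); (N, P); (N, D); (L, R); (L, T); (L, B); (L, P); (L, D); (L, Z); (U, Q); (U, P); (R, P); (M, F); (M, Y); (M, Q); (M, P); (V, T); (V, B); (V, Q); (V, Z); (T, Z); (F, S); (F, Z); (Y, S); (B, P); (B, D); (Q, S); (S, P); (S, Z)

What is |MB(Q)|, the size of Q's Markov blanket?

Q has child S.
Q's parents: K, M, U, V.
Co-parents of Q (other parents of its children):
  S's other parents are F, G, K, W, X, Y.
MB(Q) = {F, G, K, M, S, U, V, W, X, Y}, which has 10 nodes.

10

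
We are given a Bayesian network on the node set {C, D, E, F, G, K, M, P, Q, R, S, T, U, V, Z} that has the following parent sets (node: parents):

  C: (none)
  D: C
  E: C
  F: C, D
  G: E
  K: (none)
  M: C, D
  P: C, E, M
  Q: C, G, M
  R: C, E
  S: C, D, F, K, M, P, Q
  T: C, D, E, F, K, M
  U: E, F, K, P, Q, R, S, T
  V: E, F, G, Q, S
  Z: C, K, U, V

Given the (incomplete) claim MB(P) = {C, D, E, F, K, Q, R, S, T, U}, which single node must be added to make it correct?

A node's Markov blanket = Pa ∪ Ch ∪ (parents of Ch other than the node itself).
P's parents: C, E, M.
P's children: S, U.
Other parents of P's children:
  parents(S) \ {P} = {C, D, F, K, M, Q}.
  U's other parents are E, F, K, Q, R, S, T.
MB(P) = {C, D, E, F, K, M, Q, R, S, T, U}.
Comparing with the claimed set, M is missing.

M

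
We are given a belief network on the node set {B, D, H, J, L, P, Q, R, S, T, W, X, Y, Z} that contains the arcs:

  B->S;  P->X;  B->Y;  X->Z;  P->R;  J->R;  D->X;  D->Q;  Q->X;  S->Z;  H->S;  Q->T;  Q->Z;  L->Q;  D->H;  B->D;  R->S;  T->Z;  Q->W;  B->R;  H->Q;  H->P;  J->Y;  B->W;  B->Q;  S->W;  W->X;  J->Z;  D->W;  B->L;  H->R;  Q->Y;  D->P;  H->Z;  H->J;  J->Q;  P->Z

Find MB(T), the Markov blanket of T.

By definition, MB(T) is built from T's parents, T's children, and the co-parents of T.
T has parent Q.
Ch(T) = {Z}.
Other parents of T's children:
  Z's other parents are H, J, P, Q, S, X.
Taking the union gives {H, J, P, Q, S, X, Z}.

{H, J, P, Q, S, X, Z}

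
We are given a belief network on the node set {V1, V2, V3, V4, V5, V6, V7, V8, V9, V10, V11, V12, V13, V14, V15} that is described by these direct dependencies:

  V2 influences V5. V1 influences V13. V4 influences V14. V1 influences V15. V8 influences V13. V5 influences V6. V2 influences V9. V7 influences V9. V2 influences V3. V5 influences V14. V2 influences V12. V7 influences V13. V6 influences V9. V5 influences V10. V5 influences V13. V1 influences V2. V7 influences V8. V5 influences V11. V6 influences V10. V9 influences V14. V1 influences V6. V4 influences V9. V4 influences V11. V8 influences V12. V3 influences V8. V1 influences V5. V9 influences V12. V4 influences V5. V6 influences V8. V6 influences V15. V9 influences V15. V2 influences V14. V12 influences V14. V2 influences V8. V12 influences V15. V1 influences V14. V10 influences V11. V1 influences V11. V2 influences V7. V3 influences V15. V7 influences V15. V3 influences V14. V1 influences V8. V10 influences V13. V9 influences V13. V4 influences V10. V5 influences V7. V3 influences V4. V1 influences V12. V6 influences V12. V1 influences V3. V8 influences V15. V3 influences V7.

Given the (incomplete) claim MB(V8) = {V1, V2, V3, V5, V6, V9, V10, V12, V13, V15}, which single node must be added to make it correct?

A node's Markov blanket = Pa ∪ Ch ∪ (parents of Ch other than the node itself).
Children of V8: V12, V13, V15.
Pa(V8) = {V1, V2, V3, V6, V7}.
Co-parents of V8 (other parents of its children):
  parents(V12) \ {V8} = {V1, V2, V6, V9}.
  V13's other parents are V1, V5, V7, V9, V10.
  V15 also has parents V1, V3, V6, V7, V9, V12.
MB(V8) = {V1, V2, V3, V5, V6, V7, V9, V10, V12, V13, V15}.
Comparing with the claimed set, V7 is missing.

V7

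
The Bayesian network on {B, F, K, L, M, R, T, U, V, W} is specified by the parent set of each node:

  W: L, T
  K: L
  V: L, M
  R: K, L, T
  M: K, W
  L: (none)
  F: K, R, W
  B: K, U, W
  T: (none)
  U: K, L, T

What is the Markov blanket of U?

The Markov blanket of a node is its parents, its children, and the other parents of its children.
U has parents K, L, T.
U's children: B.
For each child, the remaining parents (spouses of U):
  B's other parents are K, W.
So the Markov blanket of U is {B, K, L, T, W}.

{B, K, L, T, W}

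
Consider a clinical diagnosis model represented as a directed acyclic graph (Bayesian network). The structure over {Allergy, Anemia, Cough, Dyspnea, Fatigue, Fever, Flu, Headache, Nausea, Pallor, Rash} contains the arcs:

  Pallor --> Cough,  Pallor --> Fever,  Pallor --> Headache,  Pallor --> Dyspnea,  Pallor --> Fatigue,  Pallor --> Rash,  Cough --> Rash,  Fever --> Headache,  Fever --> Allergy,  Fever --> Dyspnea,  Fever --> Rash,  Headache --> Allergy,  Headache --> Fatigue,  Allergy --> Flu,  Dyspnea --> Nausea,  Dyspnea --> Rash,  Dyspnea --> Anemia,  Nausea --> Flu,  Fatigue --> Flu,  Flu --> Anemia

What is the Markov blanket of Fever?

Fever's children: Allergy, Dyspnea, Headache, Rash.
Parents of Fever: Pallor.
For each child, the remaining parents (spouses of Fever):
  Headache's other parent is Pallor.
  Allergy's other parent is Headache.
  Dyspnea also has parent Pallor.
  Rash's other parents are Cough, Dyspnea, Pallor.
MB(Fever) = {Allergy, Cough, Dyspnea, Headache, Pallor, Rash}.

{Allergy, Cough, Dyspnea, Headache, Pallor, Rash}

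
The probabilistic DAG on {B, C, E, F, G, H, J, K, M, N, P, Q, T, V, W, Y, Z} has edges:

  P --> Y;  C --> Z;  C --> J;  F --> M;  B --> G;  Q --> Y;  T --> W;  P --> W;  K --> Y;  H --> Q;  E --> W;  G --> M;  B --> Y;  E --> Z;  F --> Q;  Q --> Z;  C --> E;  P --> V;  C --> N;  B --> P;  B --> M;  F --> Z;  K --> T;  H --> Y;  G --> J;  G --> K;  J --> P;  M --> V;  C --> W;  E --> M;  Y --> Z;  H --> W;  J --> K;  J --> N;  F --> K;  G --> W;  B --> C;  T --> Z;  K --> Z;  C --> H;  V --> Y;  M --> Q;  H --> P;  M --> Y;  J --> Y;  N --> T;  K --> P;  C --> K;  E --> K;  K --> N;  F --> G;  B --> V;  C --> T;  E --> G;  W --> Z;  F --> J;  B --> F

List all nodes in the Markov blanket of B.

A node's Markov blanket = Pa ∪ Ch ∪ (parents of Ch other than the node itself).
Ch(B) = {C, F, G, M, P, V, Y}.
B has no parents.
Parents of each child, excluding B:
  C: —
  F: —
  G: E, F
  M: E, F, G
  P: H, J, K
  V: M, P
  Y: H, J, K, M, P, Q, V
So the Markov blanket of B is {C, E, F, G, H, J, K, M, P, Q, V, Y}.

{C, E, F, G, H, J, K, M, P, Q, V, Y}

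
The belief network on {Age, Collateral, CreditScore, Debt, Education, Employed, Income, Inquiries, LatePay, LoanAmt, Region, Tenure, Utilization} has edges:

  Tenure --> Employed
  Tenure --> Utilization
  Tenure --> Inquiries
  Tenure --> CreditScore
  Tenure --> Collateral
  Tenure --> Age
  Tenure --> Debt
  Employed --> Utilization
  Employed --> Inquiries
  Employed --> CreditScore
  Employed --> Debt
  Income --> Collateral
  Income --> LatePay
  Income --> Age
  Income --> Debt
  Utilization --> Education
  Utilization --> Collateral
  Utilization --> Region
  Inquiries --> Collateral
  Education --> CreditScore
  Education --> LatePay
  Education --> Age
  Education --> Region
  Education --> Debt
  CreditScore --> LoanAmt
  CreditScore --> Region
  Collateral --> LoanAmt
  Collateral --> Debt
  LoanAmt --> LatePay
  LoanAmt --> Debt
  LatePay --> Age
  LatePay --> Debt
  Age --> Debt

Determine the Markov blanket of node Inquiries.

{Collateral, Employed, Income, Tenure, Utilization}

Inquiries's children: Collateral.
Inquiries has parents Employed, Tenure.
Parents of each child, excluding Inquiries:
  Collateral: Income, Tenure, Utilization
MB(Inquiries) = {Collateral, Employed, Income, Tenure, Utilization}.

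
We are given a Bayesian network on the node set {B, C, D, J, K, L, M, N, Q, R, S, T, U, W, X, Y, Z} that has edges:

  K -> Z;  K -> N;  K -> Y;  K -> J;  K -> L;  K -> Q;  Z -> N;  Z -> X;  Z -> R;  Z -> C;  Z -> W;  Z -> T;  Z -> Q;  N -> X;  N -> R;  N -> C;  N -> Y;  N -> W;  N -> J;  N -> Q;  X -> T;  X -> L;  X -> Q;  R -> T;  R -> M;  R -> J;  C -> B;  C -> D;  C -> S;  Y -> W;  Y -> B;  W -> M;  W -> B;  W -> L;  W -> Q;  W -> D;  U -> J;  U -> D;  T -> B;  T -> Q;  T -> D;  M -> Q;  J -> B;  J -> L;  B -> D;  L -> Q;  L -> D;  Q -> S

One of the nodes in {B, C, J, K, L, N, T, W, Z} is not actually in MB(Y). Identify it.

The Markov blanket of a node is its parents, its children, and the other parents of its children.
Children of Y: B, W.
Y has parents K, N.
Parents of each child, excluding Y:
  W: N, Z
  B: C, J, T, W
MB(Y) = {B, C, J, K, N, T, W, Z}.
L is neither a parent, child, nor co-parent of Y, so it does not belong.

L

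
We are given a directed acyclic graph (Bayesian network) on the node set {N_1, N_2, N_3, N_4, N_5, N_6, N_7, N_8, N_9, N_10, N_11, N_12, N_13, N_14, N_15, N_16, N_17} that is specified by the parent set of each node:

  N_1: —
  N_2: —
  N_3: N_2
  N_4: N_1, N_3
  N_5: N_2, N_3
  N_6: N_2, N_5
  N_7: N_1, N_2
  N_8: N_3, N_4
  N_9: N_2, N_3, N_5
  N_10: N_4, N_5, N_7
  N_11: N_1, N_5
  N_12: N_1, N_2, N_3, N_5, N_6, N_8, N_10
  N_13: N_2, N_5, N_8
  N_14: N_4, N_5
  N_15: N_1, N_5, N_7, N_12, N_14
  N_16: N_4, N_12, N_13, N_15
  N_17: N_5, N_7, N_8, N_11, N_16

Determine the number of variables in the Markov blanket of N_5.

Ch(N_5) = {N_6, N_9, N_10, N_11, N_12, N_13, N_14, N_15, N_17}.
N_5 has parents N_2, N_3.
Other parents of N_5's children:
  N_6: N_2
  N_9: N_2, N_3
  N_10: N_4, N_7
  N_11: N_1
  N_12: N_1, N_2, N_3, N_6, N_8, N_10
  N_13: N_2, N_8
  N_14: N_4
  N_15: N_1, N_7, N_12, N_14
  N_17: N_7, N_8, N_11, N_16
MB(N_5) = {N_1, N_2, N_3, N_4, N_6, N_7, N_8, N_9, N_10, N_11, N_12, N_13, N_14, N_15, N_16, N_17}, which has 16 nodes.

16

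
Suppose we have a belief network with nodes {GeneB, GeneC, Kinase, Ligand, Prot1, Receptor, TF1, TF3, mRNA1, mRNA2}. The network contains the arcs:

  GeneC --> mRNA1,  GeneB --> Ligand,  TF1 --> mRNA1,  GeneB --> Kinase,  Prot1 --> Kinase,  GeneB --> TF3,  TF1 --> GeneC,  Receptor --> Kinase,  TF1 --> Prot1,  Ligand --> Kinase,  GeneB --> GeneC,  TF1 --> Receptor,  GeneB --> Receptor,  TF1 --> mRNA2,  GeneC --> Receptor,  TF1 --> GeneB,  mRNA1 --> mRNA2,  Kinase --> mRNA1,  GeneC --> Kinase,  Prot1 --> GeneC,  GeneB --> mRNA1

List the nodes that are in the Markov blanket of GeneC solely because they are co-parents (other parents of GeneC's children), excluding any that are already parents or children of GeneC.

{Ligand}

Children of GeneC: Kinase, Receptor, mRNA1.
  Receptor: GeneB, TF1
  Kinase: GeneB, Ligand, Prot1, Receptor
  mRNA1: GeneB, Kinase, TF1
Excluding nodes already adjacent to GeneC (GeneB, Kinase, Prot1, Receptor, TF1, mRNA1), the co-parent-only contribution is {Ligand}.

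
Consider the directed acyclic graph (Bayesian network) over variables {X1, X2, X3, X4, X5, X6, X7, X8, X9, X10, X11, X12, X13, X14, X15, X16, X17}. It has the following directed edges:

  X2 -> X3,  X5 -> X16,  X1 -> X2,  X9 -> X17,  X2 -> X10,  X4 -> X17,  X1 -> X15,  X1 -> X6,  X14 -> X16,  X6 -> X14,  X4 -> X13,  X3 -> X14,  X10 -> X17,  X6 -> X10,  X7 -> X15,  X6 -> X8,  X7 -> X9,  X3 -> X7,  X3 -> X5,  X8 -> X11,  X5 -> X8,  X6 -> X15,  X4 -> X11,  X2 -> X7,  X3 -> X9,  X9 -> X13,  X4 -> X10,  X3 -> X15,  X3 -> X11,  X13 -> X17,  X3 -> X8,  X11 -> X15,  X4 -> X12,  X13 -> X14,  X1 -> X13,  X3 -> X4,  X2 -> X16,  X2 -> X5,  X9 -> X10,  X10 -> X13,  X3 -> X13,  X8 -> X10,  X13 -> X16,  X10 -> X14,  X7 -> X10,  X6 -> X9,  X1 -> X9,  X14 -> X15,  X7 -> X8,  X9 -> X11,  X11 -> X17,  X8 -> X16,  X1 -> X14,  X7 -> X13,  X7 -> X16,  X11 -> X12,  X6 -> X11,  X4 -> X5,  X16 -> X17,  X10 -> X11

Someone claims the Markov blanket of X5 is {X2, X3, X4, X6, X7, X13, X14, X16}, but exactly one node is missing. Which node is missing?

X8

By definition, MB(X5) is built from X5's parents, X5's children, and the co-parents of X5.
Ch(X5) = {X8, X16}.
X5's parents: X2, X3, X4.
Parents of each child, excluding X5:
  X8 also has parents X3, X6, X7.
  parents(X16) \ {X5} = {X2, X7, X8, X13, X14}.
MB(X5) = {X2, X3, X4, X6, X7, X8, X13, X14, X16}.
Comparing with the claimed set, X8 is missing.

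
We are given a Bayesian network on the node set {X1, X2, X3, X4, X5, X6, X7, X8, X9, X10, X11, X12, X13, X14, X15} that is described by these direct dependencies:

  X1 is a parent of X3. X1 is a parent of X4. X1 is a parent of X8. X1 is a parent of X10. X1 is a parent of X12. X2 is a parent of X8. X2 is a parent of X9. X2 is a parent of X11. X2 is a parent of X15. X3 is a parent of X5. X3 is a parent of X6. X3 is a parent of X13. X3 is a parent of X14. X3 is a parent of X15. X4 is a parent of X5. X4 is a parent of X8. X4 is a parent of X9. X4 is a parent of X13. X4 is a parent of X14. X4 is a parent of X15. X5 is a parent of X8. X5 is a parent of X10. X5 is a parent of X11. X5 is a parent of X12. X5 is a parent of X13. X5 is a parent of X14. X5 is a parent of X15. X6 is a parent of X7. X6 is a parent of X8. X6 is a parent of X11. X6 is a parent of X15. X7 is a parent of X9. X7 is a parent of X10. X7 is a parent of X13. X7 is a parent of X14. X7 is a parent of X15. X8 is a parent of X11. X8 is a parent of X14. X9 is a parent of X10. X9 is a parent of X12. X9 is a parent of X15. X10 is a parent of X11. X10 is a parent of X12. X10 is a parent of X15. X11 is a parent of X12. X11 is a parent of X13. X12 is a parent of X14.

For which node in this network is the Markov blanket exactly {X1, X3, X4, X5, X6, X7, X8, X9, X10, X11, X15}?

X2

The target node must have every member of {X1, X3, X4, X5, X6, X7, X8, X9, X10, X11, X15} as a parent, child, or co-parent, and no others.
Parents of X2: none; children: X8, X9, X11, X15; co-parents: X1, X3, X4, X5, X6, X7, X8, X9, X10.
These exactly cover the given set, so the node is X2.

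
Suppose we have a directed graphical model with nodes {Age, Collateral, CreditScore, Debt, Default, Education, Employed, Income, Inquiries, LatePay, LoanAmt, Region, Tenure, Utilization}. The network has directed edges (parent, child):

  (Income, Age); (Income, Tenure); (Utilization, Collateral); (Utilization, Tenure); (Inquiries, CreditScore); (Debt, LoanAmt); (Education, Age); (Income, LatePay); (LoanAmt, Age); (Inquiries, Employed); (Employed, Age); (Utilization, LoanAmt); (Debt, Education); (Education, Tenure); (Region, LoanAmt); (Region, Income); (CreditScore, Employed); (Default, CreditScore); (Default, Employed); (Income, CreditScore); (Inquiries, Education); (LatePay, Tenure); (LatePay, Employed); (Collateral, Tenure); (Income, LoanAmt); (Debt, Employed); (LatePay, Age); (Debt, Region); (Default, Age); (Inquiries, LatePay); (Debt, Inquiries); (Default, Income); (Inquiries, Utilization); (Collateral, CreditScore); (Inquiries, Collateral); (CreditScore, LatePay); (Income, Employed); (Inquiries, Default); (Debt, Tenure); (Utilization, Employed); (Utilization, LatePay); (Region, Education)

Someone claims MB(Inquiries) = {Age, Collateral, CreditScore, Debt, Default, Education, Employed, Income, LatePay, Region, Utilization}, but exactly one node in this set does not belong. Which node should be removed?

Age

By definition, MB(Inquiries) is built from Inquiries's parents, Inquiries's children, and the co-parents of Inquiries.
Inquiries's children: Collateral, CreditScore, Default, Education, Employed, LatePay, Utilization.
Pa(Inquiries) = {Debt}.
For each child, the remaining parents (spouses of Inquiries):
  Utilization: —
  Education: Debt, Region
  Default: —
  Collateral: Utilization
  CreditScore: Collateral, Default, Income
  LatePay: CreditScore, Income, Utilization
  Employed: CreditScore, Debt, Default, Income, LatePay, Utilization
MB(Inquiries) = {Collateral, CreditScore, Debt, Default, Education, Employed, Income, LatePay, Region, Utilization}.
Age is neither a parent, child, nor co-parent of Inquiries, so it does not belong.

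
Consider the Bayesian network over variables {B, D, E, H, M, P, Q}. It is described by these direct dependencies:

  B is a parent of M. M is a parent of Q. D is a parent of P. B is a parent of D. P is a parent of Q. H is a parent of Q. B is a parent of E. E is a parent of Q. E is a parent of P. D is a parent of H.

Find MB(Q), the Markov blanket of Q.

Q has parents E, H, M, P.
Children of Q: none.
Q has no children, so there are no co-parents.
So the Markov blanket of Q is {E, H, M, P}.

{E, H, M, P}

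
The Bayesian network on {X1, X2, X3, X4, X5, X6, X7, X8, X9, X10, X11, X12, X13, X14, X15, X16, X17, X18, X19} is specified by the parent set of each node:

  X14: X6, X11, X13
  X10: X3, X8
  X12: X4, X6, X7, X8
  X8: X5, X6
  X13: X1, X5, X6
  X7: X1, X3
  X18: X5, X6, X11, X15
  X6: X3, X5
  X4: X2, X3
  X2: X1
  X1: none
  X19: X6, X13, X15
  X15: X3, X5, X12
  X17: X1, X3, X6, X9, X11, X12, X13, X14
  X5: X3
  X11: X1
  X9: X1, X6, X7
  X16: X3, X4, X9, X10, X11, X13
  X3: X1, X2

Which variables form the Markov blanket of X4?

{X2, X3, X6, X7, X8, X9, X10, X11, X12, X13, X16}

By definition, MB(X4) is built from X4's parents, X4's children, and the co-parents of X4.
X4's children: X12, X16.
Parents of X4: X2, X3.
Other parents of X4's children:
  X12 also has parents X6, X7, X8.
  parents(X16) \ {X4} = {X3, X9, X10, X11, X13}.
So the Markov blanket of X4 is {X2, X3, X6, X7, X8, X9, X10, X11, X12, X13, X16}.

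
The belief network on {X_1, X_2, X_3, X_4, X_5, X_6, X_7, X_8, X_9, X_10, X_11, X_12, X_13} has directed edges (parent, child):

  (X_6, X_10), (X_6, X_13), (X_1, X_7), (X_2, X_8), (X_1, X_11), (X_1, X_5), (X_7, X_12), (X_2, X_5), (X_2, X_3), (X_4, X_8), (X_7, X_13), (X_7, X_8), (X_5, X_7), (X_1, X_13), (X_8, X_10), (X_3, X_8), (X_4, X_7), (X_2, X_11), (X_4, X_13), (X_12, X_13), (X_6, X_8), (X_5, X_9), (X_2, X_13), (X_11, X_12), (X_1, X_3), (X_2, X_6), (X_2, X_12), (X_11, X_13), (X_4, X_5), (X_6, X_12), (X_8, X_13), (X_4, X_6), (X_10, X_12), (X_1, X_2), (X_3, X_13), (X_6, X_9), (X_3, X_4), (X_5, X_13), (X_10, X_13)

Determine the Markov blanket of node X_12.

{X_1, X_2, X_3, X_4, X_5, X_6, X_7, X_8, X_10, X_11, X_13}

X_12's parents: X_2, X_6, X_7, X_10, X_11.
X_12 has child X_13.
Other parents of X_12's children:
  X_13: X_1, X_2, X_3, X_4, X_5, X_6, X_7, X_8, X_10, X_11
MB(X_12) = {X_1, X_2, X_3, X_4, X_5, X_6, X_7, X_8, X_10, X_11, X_13}.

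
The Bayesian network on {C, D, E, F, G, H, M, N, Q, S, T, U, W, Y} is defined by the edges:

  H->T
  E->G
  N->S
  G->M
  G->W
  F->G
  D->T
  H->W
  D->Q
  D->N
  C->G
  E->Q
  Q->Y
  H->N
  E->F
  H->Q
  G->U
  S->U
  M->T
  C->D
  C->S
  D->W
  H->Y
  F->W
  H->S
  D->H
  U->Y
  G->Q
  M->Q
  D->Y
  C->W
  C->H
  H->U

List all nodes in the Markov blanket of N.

{C, D, H, S}

A node's Markov blanket = Pa ∪ Ch ∪ (parents of Ch other than the node itself).
N has child S.
N's parents: D, H.
Parents of each child, excluding N:
  S's other parents are C, H.
MB(N) = {C, D, H, S}.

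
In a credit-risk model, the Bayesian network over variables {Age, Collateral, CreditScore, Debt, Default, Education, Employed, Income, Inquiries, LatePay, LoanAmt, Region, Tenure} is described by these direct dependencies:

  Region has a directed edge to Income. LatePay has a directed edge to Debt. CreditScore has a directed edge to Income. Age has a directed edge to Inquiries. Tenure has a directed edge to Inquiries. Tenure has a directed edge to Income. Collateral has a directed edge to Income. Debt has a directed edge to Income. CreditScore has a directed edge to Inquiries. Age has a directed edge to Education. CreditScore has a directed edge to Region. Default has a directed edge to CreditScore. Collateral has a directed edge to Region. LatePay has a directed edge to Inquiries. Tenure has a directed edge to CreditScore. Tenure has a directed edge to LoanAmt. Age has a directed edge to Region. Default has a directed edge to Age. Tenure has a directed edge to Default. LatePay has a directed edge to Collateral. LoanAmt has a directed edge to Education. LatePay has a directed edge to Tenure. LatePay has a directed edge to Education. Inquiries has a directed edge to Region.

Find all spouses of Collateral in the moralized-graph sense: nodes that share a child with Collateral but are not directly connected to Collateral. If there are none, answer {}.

Children of Collateral: Income, Region.
  Region also has parents Age, CreditScore, Inquiries.
  parents(Income) \ {Collateral} = {CreditScore, Debt, Region, Tenure}.
Excluding nodes already adjacent to Collateral (Income, LatePay, Region), the co-parent-only contribution is {Age, CreditScore, Debt, Inquiries, Tenure}.

{Age, CreditScore, Debt, Inquiries, Tenure}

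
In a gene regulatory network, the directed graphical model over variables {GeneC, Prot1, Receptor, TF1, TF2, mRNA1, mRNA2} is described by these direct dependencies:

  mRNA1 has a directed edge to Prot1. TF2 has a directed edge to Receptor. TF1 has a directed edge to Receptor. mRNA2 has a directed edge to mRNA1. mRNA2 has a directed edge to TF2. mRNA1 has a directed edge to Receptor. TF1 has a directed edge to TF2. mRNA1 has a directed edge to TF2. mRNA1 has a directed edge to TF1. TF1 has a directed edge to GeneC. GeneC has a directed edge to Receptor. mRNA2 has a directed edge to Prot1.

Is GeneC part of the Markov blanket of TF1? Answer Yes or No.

Yes

GeneC is a child of TF1.
So GeneC ∈ MB(TF1).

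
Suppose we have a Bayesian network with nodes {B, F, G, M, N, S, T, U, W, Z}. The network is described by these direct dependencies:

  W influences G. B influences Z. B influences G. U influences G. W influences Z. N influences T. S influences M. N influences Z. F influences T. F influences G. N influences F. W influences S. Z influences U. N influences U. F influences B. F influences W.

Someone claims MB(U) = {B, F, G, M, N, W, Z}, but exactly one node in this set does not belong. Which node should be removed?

The Markov blanket of a node is its parents, its children, and the other parents of its children.
Parents of U: N, Z.
Ch(U) = {G}.
For each child, the remaining parents (spouses of U):
  G's other parents are B, F, W.
MB(U) = {B, F, G, N, W, Z}.
M is neither a parent, child, nor co-parent of U, so it does not belong.

M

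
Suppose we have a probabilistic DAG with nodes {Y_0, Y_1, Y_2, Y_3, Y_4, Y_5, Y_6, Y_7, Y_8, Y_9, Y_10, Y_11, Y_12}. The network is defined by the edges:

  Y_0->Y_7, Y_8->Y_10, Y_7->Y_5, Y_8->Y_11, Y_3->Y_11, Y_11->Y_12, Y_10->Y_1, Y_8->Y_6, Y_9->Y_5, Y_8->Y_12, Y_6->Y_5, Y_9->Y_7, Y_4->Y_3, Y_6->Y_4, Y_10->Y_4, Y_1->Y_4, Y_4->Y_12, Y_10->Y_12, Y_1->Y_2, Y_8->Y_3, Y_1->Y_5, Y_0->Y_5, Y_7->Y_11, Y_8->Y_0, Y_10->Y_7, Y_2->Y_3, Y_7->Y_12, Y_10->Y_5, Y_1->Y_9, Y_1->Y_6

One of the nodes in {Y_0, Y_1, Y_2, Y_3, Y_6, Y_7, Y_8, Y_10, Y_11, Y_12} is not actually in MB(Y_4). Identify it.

Y_0

Y_4's children: Y_3, Y_12.
Pa(Y_4) = {Y_1, Y_6, Y_10}.
Co-parents of Y_4 (other parents of its children):
  Y_3 also has parents Y_2, Y_8.
  Y_12's other parents are Y_7, Y_8, Y_10, Y_11.
MB(Y_4) = {Y_1, Y_2, Y_3, Y_6, Y_7, Y_8, Y_10, Y_11, Y_12}.
Y_0 is neither a parent, child, nor co-parent of Y_4, so it does not belong.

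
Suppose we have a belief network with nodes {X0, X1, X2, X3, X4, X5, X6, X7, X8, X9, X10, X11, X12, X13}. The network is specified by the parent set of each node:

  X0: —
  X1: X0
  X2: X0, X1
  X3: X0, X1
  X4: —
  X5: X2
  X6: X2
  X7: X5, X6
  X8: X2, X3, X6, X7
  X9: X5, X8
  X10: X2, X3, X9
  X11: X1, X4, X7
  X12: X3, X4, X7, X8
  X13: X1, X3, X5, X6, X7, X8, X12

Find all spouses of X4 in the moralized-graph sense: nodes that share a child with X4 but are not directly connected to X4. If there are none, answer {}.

{X1, X3, X7, X8}

Children of X4: X11, X12.
  parents(X11) \ {X4} = {X1, X7}.
  parents(X12) \ {X4} = {X3, X7, X8}.
Excluding nodes already adjacent to X4 (X11, X12), the co-parent-only contribution is {X1, X3, X7, X8}.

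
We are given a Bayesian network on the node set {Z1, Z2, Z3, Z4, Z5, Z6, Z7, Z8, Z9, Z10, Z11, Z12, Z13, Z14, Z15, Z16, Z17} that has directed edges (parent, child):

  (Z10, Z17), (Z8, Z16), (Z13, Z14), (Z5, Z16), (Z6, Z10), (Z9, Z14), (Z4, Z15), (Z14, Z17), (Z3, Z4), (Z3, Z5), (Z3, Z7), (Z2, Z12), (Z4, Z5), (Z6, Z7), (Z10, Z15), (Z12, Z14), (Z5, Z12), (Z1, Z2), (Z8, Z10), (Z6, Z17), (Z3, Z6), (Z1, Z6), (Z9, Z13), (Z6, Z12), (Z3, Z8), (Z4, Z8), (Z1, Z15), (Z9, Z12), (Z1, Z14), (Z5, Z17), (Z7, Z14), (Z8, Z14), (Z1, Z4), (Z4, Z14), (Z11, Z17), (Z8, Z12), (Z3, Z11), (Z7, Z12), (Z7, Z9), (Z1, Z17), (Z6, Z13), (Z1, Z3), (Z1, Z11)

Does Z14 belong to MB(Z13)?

Yes

Z14 is a child of Z13.
So Z14 ∈ MB(Z13).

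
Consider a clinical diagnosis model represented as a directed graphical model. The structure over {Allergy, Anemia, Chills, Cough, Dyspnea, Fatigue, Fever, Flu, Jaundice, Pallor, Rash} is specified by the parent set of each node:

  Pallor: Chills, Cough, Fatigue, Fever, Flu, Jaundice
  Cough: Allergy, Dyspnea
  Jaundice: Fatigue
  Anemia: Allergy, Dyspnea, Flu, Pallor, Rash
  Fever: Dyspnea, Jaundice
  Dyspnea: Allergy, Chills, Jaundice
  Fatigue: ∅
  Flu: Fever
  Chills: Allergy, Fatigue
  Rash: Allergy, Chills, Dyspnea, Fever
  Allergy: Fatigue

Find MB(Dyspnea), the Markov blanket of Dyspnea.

Recall MB(v) = parents ∪ children ∪ spouses, where spouses are the other parents of v's children.
Children of Dyspnea: Anemia, Cough, Fever, Rash.
Dyspnea has parents Allergy, Chills, Jaundice.
For each child, the remaining parents (spouses of Dyspnea):
  parents(Cough) \ {Dyspnea} = {Allergy}.
  parents(Fever) \ {Dyspnea} = {Jaundice}.
  Rash also has parents Allergy, Chills, Fever.
  parents(Anemia) \ {Dyspnea} = {Allergy, Flu, Pallor, Rash}.
Taking the union gives {Allergy, Anemia, Chills, Cough, Fever, Flu, Jaundice, Pallor, Rash}.

{Allergy, Anemia, Chills, Cough, Fever, Flu, Jaundice, Pallor, Rash}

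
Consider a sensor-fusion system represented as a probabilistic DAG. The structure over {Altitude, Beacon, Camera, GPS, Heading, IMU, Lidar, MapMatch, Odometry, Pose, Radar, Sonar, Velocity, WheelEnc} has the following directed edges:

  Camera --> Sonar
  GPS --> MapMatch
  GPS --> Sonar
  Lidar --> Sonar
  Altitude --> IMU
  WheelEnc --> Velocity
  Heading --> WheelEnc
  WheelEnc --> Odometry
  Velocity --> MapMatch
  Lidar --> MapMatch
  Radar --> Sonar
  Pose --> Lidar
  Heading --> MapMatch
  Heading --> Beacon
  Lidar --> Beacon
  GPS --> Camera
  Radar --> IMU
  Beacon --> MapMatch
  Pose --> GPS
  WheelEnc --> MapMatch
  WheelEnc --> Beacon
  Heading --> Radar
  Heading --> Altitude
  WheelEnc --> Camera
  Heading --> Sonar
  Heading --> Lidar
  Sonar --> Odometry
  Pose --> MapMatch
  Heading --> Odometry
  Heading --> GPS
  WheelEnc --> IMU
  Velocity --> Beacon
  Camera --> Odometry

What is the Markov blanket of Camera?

Recall MB(v) = parents ∪ children ∪ spouses, where spouses are the other parents of v's children.
Children of Camera: Odometry, Sonar.
Pa(Camera) = {GPS, WheelEnc}.
Parents of each child, excluding Camera:
  Sonar: GPS, Heading, Lidar, Radar
  Odometry: Heading, Sonar, WheelEnc
So the Markov blanket of Camera is {GPS, Heading, Lidar, Odometry, Radar, Sonar, WheelEnc}.

{GPS, Heading, Lidar, Odometry, Radar, Sonar, WheelEnc}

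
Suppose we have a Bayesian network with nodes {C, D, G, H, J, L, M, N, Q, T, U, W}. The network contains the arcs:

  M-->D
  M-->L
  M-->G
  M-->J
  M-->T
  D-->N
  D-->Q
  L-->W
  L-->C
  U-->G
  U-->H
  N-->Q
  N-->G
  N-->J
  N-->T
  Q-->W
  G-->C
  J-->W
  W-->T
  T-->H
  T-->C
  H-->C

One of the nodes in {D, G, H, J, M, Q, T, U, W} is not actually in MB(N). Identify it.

Ch(N) = {G, J, Q, T}.
Pa(N) = {D}.
Other parents of N's children:
  Q's other parent is D.
  G's other parents are M, U.
  parents(J) \ {N} = {M}.
  T also has parents M, W.
MB(N) = {D, G, J, M, Q, T, U, W}.
H is neither a parent, child, nor co-parent of N, so it does not belong.

H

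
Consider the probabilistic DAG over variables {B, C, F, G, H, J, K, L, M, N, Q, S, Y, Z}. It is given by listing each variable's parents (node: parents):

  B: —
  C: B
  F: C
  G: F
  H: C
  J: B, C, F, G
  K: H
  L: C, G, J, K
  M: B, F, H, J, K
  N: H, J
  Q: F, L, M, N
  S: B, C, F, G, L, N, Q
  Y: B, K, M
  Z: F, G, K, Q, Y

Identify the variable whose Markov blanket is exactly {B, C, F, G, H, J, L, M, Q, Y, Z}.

K

The target node must have every member of {B, C, F, G, H, J, L, M, Q, Y, Z} as a parent, child, or co-parent, and no others.
Parents of K: H; children: L, M, Y, Z; co-parents: B, C, F, G, H, J, M, Q, Y.
These exactly cover the given set, so the node is K.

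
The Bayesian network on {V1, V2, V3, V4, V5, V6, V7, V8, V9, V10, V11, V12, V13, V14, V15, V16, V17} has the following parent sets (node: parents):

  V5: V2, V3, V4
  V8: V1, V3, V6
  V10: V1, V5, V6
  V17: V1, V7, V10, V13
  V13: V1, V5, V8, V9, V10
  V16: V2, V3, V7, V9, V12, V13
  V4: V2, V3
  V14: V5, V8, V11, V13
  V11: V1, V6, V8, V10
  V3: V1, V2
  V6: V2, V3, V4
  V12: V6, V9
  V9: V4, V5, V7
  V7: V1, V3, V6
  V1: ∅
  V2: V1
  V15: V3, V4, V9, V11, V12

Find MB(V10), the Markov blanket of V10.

V10's parents: V1, V5, V6.
V10's children: V11, V13, V17.
For each child, the remaining parents (spouses of V10):
  V11: V1, V6, V8
  V13: V1, V5, V8, V9
  V17: V1, V7, V13
Union: {V1, V5, V6} ∪ {V11, V13, V17} ∪ {V1, V5, V6, V7, V8, V9, V13} = {V1, V5, V6, V7, V8, V9, V11, V13, V17}.

{V1, V5, V6, V7, V8, V9, V11, V13, V17}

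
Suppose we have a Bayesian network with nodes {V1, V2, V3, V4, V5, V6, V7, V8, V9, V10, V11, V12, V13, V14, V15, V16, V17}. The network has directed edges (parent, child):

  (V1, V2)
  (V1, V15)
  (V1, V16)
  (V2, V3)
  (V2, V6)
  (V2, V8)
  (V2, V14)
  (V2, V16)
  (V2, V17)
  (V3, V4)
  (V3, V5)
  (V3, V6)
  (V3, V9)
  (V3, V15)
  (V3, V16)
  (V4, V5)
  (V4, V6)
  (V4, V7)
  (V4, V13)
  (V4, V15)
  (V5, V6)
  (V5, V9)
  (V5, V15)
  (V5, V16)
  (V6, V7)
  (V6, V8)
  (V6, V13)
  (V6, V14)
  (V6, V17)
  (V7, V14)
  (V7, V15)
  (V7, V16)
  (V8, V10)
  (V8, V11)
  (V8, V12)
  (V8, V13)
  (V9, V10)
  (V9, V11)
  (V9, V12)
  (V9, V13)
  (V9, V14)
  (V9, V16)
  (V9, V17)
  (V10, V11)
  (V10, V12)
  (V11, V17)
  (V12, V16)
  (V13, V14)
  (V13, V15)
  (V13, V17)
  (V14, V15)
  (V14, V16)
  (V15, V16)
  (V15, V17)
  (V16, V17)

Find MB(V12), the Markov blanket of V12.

A node's Markov blanket = Pa ∪ Ch ∪ (parents of Ch other than the node itself).
V12 has parents V8, V9, V10.
Ch(V12) = {V16}.
Other parents of V12's children:
  parents(V16) \ {V12} = {V1, V2, V3, V5, V7, V9, V14, V15}.
So the Markov blanket of V12 is {V1, V2, V3, V5, V7, V8, V9, V10, V14, V15, V16}.

{V1, V2, V3, V5, V7, V8, V9, V10, V14, V15, V16}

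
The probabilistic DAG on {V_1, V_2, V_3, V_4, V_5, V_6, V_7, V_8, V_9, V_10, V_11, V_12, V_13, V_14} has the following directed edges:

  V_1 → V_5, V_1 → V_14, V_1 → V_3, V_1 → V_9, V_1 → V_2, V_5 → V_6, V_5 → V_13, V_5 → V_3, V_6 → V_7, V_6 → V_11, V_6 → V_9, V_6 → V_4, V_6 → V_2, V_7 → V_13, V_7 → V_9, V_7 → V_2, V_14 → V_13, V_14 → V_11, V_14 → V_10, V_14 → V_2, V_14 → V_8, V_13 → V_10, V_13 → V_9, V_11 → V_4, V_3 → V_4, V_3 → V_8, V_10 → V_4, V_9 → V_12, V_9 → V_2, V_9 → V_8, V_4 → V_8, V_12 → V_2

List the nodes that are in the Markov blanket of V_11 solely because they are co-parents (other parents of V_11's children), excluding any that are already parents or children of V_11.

{V_3, V_10}

Children of V_11: V_4.
  parents(V_4) \ {V_11} = {V_3, V_6, V_10}.
Excluding nodes already adjacent to V_11 (V_4, V_6, V_14), the co-parent-only contribution is {V_3, V_10}.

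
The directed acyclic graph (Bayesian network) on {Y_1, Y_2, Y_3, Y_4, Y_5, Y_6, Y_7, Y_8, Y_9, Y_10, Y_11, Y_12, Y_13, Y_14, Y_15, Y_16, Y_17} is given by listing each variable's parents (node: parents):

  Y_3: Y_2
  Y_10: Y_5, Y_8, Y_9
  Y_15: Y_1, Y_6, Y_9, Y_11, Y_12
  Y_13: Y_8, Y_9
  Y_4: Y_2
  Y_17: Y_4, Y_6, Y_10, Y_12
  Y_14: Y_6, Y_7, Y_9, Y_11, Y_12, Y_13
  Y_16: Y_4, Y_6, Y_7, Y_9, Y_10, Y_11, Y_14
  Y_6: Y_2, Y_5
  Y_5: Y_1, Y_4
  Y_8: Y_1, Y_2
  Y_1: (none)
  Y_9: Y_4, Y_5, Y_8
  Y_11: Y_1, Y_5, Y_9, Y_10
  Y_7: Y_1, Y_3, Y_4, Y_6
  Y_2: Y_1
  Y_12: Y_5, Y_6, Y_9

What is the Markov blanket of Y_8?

{Y_1, Y_2, Y_4, Y_5, Y_9, Y_10, Y_13}

A node's Markov blanket = Pa ∪ Ch ∪ (parents of Ch other than the node itself).
Pa(Y_8) = {Y_1, Y_2}.
Ch(Y_8) = {Y_9, Y_10, Y_13}.
Other parents of Y_8's children:
  parents(Y_9) \ {Y_8} = {Y_4, Y_5}.
  Y_10 also has parents Y_5, Y_9.
  Y_13's other parent is Y_9.
MB(Y_8) = {Y_1, Y_2, Y_4, Y_5, Y_9, Y_10, Y_13}.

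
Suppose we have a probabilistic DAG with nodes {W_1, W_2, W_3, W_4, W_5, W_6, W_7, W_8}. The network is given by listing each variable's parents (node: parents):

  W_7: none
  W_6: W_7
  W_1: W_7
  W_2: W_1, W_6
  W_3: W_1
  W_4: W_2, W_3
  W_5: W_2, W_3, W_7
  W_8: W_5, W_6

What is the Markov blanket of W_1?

{W_2, W_3, W_6, W_7}

Recall MB(v) = parents ∪ children ∪ spouses, where spouses are the other parents of v's children.
W_1 has parent W_7.
Ch(W_1) = {W_2, W_3}.
Other parents of W_1's children:
  W_2's other parent is W_6.
  W_3 has no other parent.
So the Markov blanket of W_1 is {W_2, W_3, W_6, W_7}.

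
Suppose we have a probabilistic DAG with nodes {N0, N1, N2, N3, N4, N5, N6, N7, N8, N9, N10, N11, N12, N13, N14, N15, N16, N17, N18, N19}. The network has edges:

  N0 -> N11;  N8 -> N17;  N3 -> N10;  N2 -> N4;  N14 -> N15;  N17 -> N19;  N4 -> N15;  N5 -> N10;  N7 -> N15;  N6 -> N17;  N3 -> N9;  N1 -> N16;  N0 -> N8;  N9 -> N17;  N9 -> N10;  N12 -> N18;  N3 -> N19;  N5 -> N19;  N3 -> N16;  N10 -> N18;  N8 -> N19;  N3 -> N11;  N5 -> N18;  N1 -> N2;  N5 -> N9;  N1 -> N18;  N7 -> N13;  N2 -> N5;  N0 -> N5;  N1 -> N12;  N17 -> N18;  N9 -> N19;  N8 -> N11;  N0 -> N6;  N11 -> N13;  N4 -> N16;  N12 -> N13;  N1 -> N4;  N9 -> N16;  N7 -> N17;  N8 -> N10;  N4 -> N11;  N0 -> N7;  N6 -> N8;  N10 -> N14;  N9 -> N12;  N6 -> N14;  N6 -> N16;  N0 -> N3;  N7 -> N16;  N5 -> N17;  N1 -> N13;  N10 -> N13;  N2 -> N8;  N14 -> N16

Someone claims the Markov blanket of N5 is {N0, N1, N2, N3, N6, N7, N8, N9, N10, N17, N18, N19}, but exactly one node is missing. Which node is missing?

N12

By definition, MB(N5) is built from N5's parents, N5's children, and the co-parents of N5.
Parents of N5: N0, N2.
Children of N5: N9, N10, N17, N18, N19.
Other parents of N5's children:
  parents(N9) \ {N5} = {N3}.
  N10 also has parents N3, N8, N9.
  N17's other parents are N6, N7, N8, N9.
  parents(N18) \ {N5} = {N1, N10, N12, N17}.
  N19 also has parents N3, N8, N9, N17.
MB(N5) = {N0, N1, N2, N3, N6, N7, N8, N9, N10, N12, N17, N18, N19}.
Comparing with the claimed set, N12 is missing.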